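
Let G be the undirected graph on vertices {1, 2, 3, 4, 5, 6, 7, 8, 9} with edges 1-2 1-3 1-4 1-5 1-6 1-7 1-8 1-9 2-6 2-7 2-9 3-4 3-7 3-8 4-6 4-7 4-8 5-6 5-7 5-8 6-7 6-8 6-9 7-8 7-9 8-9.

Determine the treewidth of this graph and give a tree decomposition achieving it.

The largest bag has 5 vertices, giving width 4; this decomposition certifies tw(G) ≤ 4. On the other hand G contains the 5-clique {1, 3, 4, 7, 8}. A clique must lie in a single bag of any decomposition, so no decomposition can have width below 4. Combining the bounds, tw(G) = 4.

Treewidth 4.
One optimal decomposition is:
Bags: B1 = {1, 6, 7, 8, 9}  B2 = {1, 4, 6, 7, 8}  B3 = {1, 3, 4, 7, 8}  B4 = {1, 5, 6, 7, 8}  B5 = {1, 2, 6, 7, 9}
Tree: B1–B2, B2–B3, B1–B4, B1–B5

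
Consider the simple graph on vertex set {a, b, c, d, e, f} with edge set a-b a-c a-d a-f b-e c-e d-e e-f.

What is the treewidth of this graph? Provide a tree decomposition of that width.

Treewidth 2.
Bags: B1 = {a, c, e}  B2 = {a, b, e}  B3 = {a, d, e}  B4 = {a, e, f}
Tree: B1–B2, B2–B3, B3–B4

The largest bag has 3 vertices, giving width 2; this decomposition certifies tw(G) ≤ 2. Since e–c–a–b–e is a cycle in G, G is not acyclic. Forests are exactly the graphs of treewidth ≤ 1, so tw(G) ≥ 2. Hence tw(G) = 2 exactly.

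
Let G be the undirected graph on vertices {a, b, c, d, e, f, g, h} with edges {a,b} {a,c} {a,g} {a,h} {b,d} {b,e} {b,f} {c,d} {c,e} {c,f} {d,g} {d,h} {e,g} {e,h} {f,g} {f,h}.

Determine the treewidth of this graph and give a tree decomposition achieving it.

Every bag has size at most 5, so the width is 5 − 1 = 4 and tw(G) ≤ 4. For the lower bound: the 5 vertex sets {c,f}, {b,d}, {a,h}, {e}, {g} are disjoint, each induces a connected subgraph, and every pair is joined by at least one edge of G. Contracting each set to a single vertex therefore yields K_{5} as a minor, and since treewidth is minor-monotone, tw(G) ≥ tw(K_{5}) = 4. Hence tw(G) = 4 exactly.

Treewidth 4.
One optimal decomposition is:
Bags: B1 = {a, c, d, e, f}  B2 = {a, b, d, e, f}  B3 = {a, d, e, f, h}  B4 = {a, d, e, f, g}
Tree: B1–B2, B2–B3, B3–B4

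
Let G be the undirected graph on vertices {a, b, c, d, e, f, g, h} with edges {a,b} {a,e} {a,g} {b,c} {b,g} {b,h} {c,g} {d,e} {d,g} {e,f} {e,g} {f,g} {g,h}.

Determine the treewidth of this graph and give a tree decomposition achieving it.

Every bag has size at most 3, so the width is 3 − 1 = 2 and tw(G) ≤ 2. For the lower bound, the 3 vertices {d, e, g} are pairwise adjacent, and any tree decomposition puts a clique entirely inside one bag — forcing width ≥ 2. Combining the bounds, tw(G) = 2.

Treewidth 2.
One such decomposition:
Bags: B1 = {b, g, h}  B2 = {b, c, g}  B3 = {a, b, g}  B4 = {a, e, g}  B5 = {d, e, g}  B6 = {e, f, g}
Tree: B1–B2, B2–B3, B3–B4, B4–B5, B5–B6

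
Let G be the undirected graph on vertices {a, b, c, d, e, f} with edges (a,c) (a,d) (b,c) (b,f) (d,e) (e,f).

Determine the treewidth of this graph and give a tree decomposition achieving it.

Treewidth 2.
One optimal decomposition is:
Bags: B1 = {b, e, f}  B2 = {b, c, e}  B3 = {a, c, e}  B4 = {a, d, e}
Tree: B1–B2, B2–B3, B3–B4

The largest bag has 3 vertices, giving width 2; this decomposition certifies tw(G) ≤ 2. Since e–f–b–c–a–d–e is a cycle in G, G is not acyclic. Forests are exactly the graphs of treewidth ≤ 1, so tw(G) ≥ 2. Hence tw(G) = 2 exactly.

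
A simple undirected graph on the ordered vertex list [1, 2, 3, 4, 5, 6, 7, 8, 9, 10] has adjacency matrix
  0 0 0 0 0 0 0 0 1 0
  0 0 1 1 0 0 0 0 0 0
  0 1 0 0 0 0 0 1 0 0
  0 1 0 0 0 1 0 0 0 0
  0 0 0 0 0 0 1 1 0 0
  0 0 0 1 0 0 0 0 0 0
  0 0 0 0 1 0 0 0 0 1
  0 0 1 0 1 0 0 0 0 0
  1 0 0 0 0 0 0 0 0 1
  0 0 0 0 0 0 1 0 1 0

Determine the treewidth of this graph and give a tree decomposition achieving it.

The largest bag has 2 vertices, giving width 1; this decomposition certifies tw(G) ≤ 1. Any graph with an edge has treewidth ≥ 1, and G has the edge 6–4. Therefore the treewidth is 1.

Treewidth 1.
Bags: B1 = {4, 6}  B2 = {2, 4}  B3 = {2, 3}  B4 = {3, 8}  B5 = {5, 8}  B6 = {5, 7}  B7 = {7, 10}  B8 = {9, 10}  B9 = {1, 9}
Tree: B1–B2, B2–B3, B3–B4, B4–B5, B5–B6, B6–B7, B7–B8, B8–B9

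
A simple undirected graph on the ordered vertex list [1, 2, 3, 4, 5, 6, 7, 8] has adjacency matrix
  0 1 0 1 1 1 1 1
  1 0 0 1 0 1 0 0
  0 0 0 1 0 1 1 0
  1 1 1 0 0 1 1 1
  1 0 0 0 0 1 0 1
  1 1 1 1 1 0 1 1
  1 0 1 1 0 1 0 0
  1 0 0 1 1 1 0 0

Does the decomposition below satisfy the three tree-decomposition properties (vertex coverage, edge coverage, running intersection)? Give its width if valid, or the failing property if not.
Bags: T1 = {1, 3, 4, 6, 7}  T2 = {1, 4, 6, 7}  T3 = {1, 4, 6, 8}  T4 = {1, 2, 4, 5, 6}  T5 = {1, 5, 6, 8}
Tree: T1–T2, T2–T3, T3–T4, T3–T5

A tree decomposition must satisfy three properties: every vertex lies in some bag; for every edge, both endpoints lie together in some bag; and for every vertex, the bags containing it form a connected subtree. Here bags containing vertex 5 are not connected in the tree, so the decomposition is invalid.

No — bags containing vertex 5 are not connected in the tree.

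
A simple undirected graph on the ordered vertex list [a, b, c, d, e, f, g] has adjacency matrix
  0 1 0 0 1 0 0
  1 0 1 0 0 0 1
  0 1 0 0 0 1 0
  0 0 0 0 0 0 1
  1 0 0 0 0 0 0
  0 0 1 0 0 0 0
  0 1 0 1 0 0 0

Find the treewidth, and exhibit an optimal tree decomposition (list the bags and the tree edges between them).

Each bag holds 2 vertices, so the decomposition has width 1, which upper-bounds the treewidth. Since G has at least one edge (e.g. g–b), it is not an edgeless graph, so tw(G) ≥ 1. Therefore the treewidth is 1.

Treewidth 1.
One optimal decomposition is:
Bags: B1 = {b, g}  B2 = {a, b}  B3 = {b, c}  B4 = {c, f}  B5 = {d, g}  B6 = {a, e}
Tree: B1–B2, B1–B3, B3–B4, B1–B5, B2–B6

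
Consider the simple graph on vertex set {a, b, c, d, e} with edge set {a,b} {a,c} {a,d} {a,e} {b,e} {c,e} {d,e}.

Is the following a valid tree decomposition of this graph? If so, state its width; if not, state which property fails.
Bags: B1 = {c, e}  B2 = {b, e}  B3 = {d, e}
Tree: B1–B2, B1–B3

A tree decomposition must satisfy three properties: every vertex lies in some bag; for every edge, both endpoints lie together in some bag; and for every vertex, the bags containing it form a connected subtree. Here vertex a appears in no bag, so the decomposition is invalid.

No — vertex a appears in no bag.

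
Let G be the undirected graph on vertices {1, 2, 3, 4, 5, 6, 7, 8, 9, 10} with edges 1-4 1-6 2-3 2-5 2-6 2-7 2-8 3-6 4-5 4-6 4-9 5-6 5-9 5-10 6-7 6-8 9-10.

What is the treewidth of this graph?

2

A width-2 tree decomposition is:
Bags: B1 = {2, 3, 6}  B2 = {2, 5, 6}  B3 = {4, 5, 6}  B4 = {2, 6, 8}  B5 = {4, 5, 9}  B6 = {2, 6, 7}  B7 = {5, 9, 10}  B8 = {1, 4, 6}
Tree: B1–B2, B2–B3, B1–B4, B3–B5, B2–B6, B5–B7, B3–B8
Every bag has size at most 3, so the width is 3 − 1 = 2 and tw(G) ≤ 2. Conversely, {5, 9, 10} is a clique of size 3, and the vertices of any clique must share a bag in every tree decomposition; so some bag has ≥ 3 vertices and tw(G) ≥ 2. Combining the bounds, tw(G) = 2.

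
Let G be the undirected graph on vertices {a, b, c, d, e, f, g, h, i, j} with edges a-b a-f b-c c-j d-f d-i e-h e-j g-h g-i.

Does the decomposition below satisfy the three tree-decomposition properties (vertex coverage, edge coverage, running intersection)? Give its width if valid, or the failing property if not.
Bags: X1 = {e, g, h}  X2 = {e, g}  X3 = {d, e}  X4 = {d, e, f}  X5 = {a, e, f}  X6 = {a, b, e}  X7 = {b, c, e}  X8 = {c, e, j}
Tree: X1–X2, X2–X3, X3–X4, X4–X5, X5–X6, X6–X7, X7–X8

A tree decomposition must satisfy three properties: every vertex lies in some bag; for every edge, both endpoints lie together in some bag; and for every vertex, the bags containing it form a connected subtree. Here vertex i appears in no bag, so the decomposition is invalid.

No — vertex i appears in no bag.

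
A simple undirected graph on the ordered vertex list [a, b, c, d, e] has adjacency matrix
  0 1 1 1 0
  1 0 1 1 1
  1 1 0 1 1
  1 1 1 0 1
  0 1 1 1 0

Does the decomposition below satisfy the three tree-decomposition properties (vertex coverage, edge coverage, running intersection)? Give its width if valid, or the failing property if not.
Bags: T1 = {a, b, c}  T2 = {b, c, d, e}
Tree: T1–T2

A tree decomposition must satisfy three properties: every vertex lies in some bag; for every edge, both endpoints lie together in some bag; and for every vertex, the bags containing it form a connected subtree. Here edge (d,a) lies in no bag, so the decomposition is invalid.

No — edge (d,a) lies in no bag.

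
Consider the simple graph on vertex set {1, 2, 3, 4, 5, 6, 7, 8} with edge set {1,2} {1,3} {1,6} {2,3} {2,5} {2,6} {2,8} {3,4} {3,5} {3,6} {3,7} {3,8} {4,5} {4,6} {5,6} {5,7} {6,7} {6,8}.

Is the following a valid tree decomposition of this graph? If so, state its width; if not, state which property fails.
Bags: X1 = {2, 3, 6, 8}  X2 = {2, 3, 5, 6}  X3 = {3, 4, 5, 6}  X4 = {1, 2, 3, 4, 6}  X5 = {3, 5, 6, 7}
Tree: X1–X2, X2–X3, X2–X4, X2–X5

No — bags containing vertex 4 are not connected in the tree.

A tree decomposition must satisfy three properties: every vertex lies in some bag; for every edge, both endpoints lie together in some bag; and for every vertex, the bags containing it form a connected subtree. Here bags containing vertex 4 are not connected in the tree, so the decomposition is invalid.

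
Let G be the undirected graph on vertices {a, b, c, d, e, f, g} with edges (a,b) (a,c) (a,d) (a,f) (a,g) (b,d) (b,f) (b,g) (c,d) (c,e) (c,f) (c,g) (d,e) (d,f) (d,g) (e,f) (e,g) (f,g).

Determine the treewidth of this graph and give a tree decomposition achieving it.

Every bag has size at most 5, so the width is 5 − 1 = 4 and tw(G) ≤ 4. For the lower bound, the 5 vertices {c, d, e, f, g} are pairwise adjacent, and any tree decomposition puts a clique entirely inside one bag — forcing width ≥ 4. Hence tw(G) = 4 exactly.

Treewidth 4.
Bags: B1 = {c, d, e, f, g}  B2 = {a, c, d, f, g}  B3 = {a, b, d, f, g}
Tree: B1–B2, B2–B3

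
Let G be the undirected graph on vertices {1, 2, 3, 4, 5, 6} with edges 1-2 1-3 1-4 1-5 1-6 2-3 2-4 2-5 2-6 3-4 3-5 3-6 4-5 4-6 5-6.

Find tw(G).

A width-5 tree decomposition is:
Bags: B1 = {1, 2, 3, 4, 5, 6}
Tree: (single bag)
With just one bag of size 6, the width is 6 − 1 = 5, so tw(G) ≤ 5. Conversely, {1, 2, 3, 4, 5, 6} is a clique of size 6, and the vertices of any clique must share a bag in every tree decomposition; so some bag has ≥ 6 vertices and tw(G) ≥ 5. Hence tw(G) = 5 exactly.

5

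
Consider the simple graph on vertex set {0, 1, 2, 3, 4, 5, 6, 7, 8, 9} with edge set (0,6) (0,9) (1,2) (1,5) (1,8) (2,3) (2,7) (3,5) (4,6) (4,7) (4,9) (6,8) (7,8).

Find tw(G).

2

A width-2 tree decomposition is:
Bags: B1 = {2, 3, 5}  B2 = {1, 2, 5}  B3 = {1, 2, 7}  B4 = {1, 7, 8}  B5 = {4, 7, 8}  B6 = {4, 6, 8}  B7 = {4, 6, 9}  B8 = {0, 6, 9}
Tree: B1–B2, B2–B3, B3–B4, B4–B5, B5–B6, B6–B7, B7–B8
Every bag has size at most 3, so the width is 3 − 1 = 2 and tw(G) ≤ 2. The edges 3–5–1–2–3 form a cycle, so G is not a tree and its treewidth is at least 2. Hence tw(G) = 2 exactly.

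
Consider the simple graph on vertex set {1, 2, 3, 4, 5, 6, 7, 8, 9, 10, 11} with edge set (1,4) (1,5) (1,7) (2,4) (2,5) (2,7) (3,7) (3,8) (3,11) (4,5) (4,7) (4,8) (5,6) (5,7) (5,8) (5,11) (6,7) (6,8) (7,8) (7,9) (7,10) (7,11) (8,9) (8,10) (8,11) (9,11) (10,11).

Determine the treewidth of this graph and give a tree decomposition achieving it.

Treewidth 3.
One optimal decomposition is:
Bags: B1 = {5, 7, 8, 11}  B2 = {7, 8, 9, 11}  B3 = {4, 5, 7, 8}  B4 = {7, 8, 10, 11}  B5 = {3, 7, 8, 11}  B6 = {5, 6, 7, 8}  B7 = {2, 4, 5, 7}  B8 = {1, 4, 5, 7}
Tree: B1–B2, B1–B3, B2–B4, B4–B5, B1–B6, B3–B7, B3–B8

Each bag holds 4 vertices, so the decomposition has width 3, which upper-bounds the treewidth. For the lower bound, the 4 vertices {7, 8, 9, 11} are pairwise adjacent, and any tree decomposition puts a clique entirely inside one bag — forcing width ≥ 3. The upper and lower bounds meet at 3, so that is the treewidth.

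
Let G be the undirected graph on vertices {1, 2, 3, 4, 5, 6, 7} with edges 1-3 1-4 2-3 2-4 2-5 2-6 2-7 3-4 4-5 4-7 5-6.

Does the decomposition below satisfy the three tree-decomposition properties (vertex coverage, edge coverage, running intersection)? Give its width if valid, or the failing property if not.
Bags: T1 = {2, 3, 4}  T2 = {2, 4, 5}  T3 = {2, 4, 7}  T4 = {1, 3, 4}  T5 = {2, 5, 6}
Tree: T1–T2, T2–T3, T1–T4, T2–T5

Yes; width 2.

Checking the three conditions: (i) the bags cover all of {1, 2, 3, 4, 5, 6, 7}; (ii) for each edge, some bag contains both endpoints; (iii) the bags containing any fixed vertex form a subtree. All hold, so the decomposition is valid with width 3 − 1 = 2.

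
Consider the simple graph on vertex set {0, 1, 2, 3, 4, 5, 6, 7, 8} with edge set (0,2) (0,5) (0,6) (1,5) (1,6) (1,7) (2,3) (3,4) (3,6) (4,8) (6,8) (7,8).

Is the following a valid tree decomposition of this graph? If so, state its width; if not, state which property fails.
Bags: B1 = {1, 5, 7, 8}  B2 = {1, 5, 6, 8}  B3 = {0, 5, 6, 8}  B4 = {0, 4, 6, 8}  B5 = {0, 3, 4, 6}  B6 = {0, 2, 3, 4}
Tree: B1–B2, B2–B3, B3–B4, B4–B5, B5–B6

Yes; width 3.

Vertex coverage: the bags together contain {0, 1, 2, 3, 4, 5, 6, 7, 8}, the full vertex set. Edge coverage: each edge of G has both endpoints in at least one bag. Running intersection: for every vertex, the bags containing it form a connected subtree. All three properties hold, so this is a valid tree decomposition of width max|bag| − 1 = 3, and hence tw(G) ≤ 3.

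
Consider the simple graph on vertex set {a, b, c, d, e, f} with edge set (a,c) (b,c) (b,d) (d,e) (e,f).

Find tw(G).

1

A width-1 tree decomposition is:
Bags: B1 = {e, f}  B2 = {d, e}  B3 = {b, d}  B4 = {b, c}  B5 = {a, c}
Tree: B1–B2, B2–B3, B3–B4, B4–B5
Each bag holds 2 vertices, so the decomposition has width 1, which upper-bounds the treewidth. G has an edge, so its treewidth is at least 1. Therefore the treewidth is 1.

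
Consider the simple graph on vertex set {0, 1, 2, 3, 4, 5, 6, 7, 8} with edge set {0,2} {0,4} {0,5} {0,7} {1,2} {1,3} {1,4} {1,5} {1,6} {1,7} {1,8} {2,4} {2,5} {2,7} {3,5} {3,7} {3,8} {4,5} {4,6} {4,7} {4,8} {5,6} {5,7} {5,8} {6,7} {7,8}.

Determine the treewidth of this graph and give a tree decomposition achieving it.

Treewidth 4.
One such decomposition:
Bags: B1 = {0, 2, 4, 5, 7}  B2 = {1, 2, 4, 5, 7}  B3 = {1, 4, 5, 7, 8}  B4 = {1, 3, 5, 7, 8}  B5 = {1, 4, 5, 6, 7}
Tree: B1–B2, B2–B3, B3–B4, B3–B5

The largest bag has 5 vertices, giving width 4; this decomposition certifies tw(G) ≤ 4. Conversely, {0, 2, 4, 5, 7} is a clique of size 5, and the vertices of any clique must share a bag in every tree decomposition; so some bag has ≥ 5 vertices and tw(G) ≥ 4. Hence tw(G) = 4 exactly.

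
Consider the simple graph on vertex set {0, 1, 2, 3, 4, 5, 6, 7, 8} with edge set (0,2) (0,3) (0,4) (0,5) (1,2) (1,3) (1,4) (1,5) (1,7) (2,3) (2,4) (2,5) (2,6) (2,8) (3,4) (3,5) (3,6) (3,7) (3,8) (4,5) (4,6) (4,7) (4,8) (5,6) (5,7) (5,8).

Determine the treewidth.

4

A width-4 tree decomposition is:
Bags: B1 = {1, 2, 3, 4, 5}  B2 = {1, 3, 4, 5, 7}  B3 = {0, 2, 3, 4, 5}  B4 = {2, 3, 4, 5, 6}  B5 = {2, 3, 4, 5, 8}
Tree: B1–B2, B1–B3, B1–B4, B1–B5
The largest bag has 5 vertices, giving width 4; this decomposition certifies tw(G) ≤ 4. For the lower bound, the 5 vertices {0, 2, 3, 4, 5} are pairwise adjacent, and any tree decomposition puts a clique entirely inside one bag — forcing width ≥ 4. Hence tw(G) = 4 exactly.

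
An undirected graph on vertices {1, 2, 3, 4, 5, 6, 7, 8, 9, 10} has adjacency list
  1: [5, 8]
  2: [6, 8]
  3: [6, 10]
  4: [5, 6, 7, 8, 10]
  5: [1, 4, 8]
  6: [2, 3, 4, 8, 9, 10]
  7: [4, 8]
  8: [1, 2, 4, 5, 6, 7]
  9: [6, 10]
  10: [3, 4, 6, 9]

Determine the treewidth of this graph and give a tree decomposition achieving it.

Treewidth 2.
One optimal decomposition is:
Bags: B1 = {4, 6, 8}  B2 = {4, 5, 8}  B3 = {2, 6, 8}  B4 = {1, 5, 8}  B5 = {4, 6, 10}  B6 = {6, 9, 10}  B7 = {4, 7, 8}  B8 = {3, 6, 10}
Tree: B1–B2, B1–B3, B2–B4, B1–B5, B5–B6, B2–B7, B6–B8

The largest bag has 3 vertices, giving width 2; this decomposition certifies tw(G) ≤ 2. For the lower bound, the 3 vertices {1, 5, 8} are pairwise adjacent, and any tree decomposition puts a clique entirely inside one bag — forcing width ≥ 2. Combining the bounds, tw(G) = 2.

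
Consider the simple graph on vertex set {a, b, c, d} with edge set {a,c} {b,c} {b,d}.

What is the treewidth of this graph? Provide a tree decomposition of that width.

Treewidth 1.
One such decomposition:
Bags: B1 = {b, c}  B2 = {b, d}  B3 = {a, c}
Tree: B1–B2, B1–B3

Every bag has size at most 2, so the width is 2 − 1 = 1 and tw(G) ≤ 1. Any graph with an edge has treewidth ≥ 1, and G has the edge b–c. Combining the bounds, tw(G) = 1.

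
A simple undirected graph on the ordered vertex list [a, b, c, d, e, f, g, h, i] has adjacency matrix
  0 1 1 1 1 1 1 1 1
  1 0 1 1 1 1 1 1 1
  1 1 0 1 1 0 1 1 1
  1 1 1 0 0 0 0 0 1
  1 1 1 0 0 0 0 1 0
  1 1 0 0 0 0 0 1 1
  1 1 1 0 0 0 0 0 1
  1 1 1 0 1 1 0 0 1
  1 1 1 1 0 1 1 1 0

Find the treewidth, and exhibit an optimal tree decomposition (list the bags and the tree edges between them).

The largest bag has 5 vertices, giving width 4; this decomposition certifies tw(G) ≤ 4. Conversely, {a, b, c, e, h} is a clique of size 5, and the vertices of any clique must share a bag in every tree decomposition; so some bag has ≥ 5 vertices and tw(G) ≥ 4. The upper and lower bounds meet at 4, so that is the treewidth.

Treewidth 4.
One optimal decomposition is:
Bags: B1 = {a, b, c, h, i}  B2 = {a, b, c, e, h}  B3 = {a, b, c, d, i}  B4 = {a, b, f, h, i}  B5 = {a, b, c, g, i}
Tree: B1–B2, B1–B3, B1–B4, B3–B5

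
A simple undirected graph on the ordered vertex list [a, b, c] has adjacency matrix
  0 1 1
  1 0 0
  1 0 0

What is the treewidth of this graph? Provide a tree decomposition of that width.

Each bag holds 2 vertices, so the decomposition has width 1, which upper-bounds the treewidth. Since G has at least one edge (e.g. b–a), it is not an edgeless graph, so tw(G) ≥ 1. Combining the bounds, tw(G) = 1.

Treewidth 1.
Bags: B1 = {a, b}  B2 = {a, c}
Tree: B1–B2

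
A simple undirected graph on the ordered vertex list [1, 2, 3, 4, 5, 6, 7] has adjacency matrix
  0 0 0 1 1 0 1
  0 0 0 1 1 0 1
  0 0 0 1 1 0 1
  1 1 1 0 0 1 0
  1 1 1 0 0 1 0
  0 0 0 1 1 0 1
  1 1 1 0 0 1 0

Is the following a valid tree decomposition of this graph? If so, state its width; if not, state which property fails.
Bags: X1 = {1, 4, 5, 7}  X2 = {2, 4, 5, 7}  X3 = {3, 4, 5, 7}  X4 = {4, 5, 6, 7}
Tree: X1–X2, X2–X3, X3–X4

Every vertex of G appears in some bag (union = {1, 2, 3, 4, 5, 6, 7}); every edge is covered by a bag; and for each vertex v the set of bags containing v is connected in the bag tree. The decomposition is therefore valid. The largest bag has 4 vertices, so the width is 3.

Yes; width 3.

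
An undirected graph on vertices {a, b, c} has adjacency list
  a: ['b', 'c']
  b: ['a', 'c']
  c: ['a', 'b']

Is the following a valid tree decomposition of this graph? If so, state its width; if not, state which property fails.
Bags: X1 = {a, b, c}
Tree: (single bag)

Yes; width 2.

Vertex coverage: the bags together contain {a, b, c}, the full vertex set. Edge coverage: each edge of G has both endpoints in at least one bag. Running intersection: for every vertex, the bags containing it form a connected subtree. All three properties hold, so this is a valid tree decomposition of width max|bag| − 1 = 2, and hence tw(G) ≤ 2.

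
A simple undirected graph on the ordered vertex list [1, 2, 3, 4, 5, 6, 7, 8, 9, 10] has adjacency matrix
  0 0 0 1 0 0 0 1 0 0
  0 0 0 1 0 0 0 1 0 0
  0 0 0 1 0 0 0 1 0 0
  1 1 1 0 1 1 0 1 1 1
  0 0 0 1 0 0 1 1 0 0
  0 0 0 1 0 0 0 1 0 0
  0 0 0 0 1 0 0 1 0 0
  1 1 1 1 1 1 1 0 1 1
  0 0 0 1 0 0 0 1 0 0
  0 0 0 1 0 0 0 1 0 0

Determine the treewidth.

A width-2 tree decomposition is:
Bags: B1 = {4, 8, 10}  B2 = {3, 4, 8}  B3 = {1, 4, 8}  B4 = {4, 5, 8}  B5 = {4, 8, 9}  B6 = {4, 6, 8}  B7 = {5, 7, 8}  B8 = {2, 4, 8}
Tree: B1–B2, B2–B3, B2–B4, B4–B5, B5–B6, B4–B7, B2–B8
Each bag holds 3 vertices, so the decomposition has width 2, which upper-bounds the treewidth. For the lower bound, the 3 vertices {1, 4, 8} are pairwise adjacent, and any tree decomposition puts a clique entirely inside one bag — forcing width ≥ 2. The upper and lower bounds meet at 2, so that is the treewidth.

2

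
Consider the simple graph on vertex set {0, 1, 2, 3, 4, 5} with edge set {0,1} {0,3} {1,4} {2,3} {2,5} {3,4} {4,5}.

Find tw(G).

2

A width-2 tree decomposition is:
Bags: B1 = {2, 4, 5}  B2 = {2, 3, 4}  B3 = {1, 3, 4}  B4 = {0, 1, 3}
Tree: B1–B2, B2–B3, B3–B4
Every bag has size at most 3, so the width is 3 − 1 = 2 and tw(G) ≤ 2. Since 5–2–3–4–5 is a cycle in G, G is not acyclic. Forests are exactly the graphs of treewidth ≤ 1, so tw(G) ≥ 2. Therefore the treewidth is 2.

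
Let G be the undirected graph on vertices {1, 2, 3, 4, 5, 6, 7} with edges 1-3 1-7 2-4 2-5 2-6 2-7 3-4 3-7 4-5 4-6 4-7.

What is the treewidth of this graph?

A width-2 tree decomposition is:
Bags: B1 = {1, 3, 7}  B2 = {3, 4, 7}  B3 = {2, 4, 7}  B4 = {2, 4, 5}  B5 = {2, 4, 6}
Tree: B1–B2, B2–B3, B3–B4, B3–B5
Each bag holds 3 vertices, so the decomposition has width 2, which upper-bounds the treewidth. Conversely, {1, 3, 7} is a clique of size 3, and the vertices of any clique must share a bag in every tree decomposition; so some bag has ≥ 3 vertices and tw(G) ≥ 2. Hence tw(G) = 2 exactly.

2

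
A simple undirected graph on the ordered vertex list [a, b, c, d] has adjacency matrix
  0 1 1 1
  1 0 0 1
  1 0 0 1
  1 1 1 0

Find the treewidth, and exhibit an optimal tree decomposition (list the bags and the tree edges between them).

Treewidth 2.
One optimal decomposition is:
Bags: B1 = {a, c, d}  B2 = {a, b, d}
Tree: B1–B2

The largest bag has 3 vertices, giving width 2; this decomposition certifies tw(G) ≤ 2. For the lower bound, the 3 vertices {a, c, d} are pairwise adjacent, and any tree decomposition puts a clique entirely inside one bag — forcing width ≥ 2. Combining the bounds, tw(G) = 2.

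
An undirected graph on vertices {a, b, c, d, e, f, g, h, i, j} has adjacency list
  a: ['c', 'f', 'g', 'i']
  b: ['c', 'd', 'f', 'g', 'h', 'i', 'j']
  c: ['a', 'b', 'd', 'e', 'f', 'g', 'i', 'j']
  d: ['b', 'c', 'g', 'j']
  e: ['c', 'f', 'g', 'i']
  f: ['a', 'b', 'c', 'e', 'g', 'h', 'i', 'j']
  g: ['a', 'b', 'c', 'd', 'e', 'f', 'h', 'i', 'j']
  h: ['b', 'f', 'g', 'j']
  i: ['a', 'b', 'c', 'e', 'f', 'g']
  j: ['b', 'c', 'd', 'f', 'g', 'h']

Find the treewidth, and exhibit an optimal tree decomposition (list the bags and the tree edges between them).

Treewidth 4.
One optimal decomposition is:
Bags: B1 = {b, c, f, g, j}  B2 = {b, c, d, g, j}  B3 = {b, c, f, g, i}  B4 = {a, c, f, g, i}  B5 = {b, f, g, h, j}  B6 = {c, e, f, g, i}
Tree: B1–B2, B1–B3, B3–B4, B1–B5, B4–B6

Every bag has size at most 5, so the width is 5 − 1 = 4 and tw(G) ≤ 4. Conversely, {b, c, d, g, j} is a clique of size 5, and the vertices of any clique must share a bag in every tree decomposition; so some bag has ≥ 5 vertices and tw(G) ≥ 4. Combining the bounds, tw(G) = 4.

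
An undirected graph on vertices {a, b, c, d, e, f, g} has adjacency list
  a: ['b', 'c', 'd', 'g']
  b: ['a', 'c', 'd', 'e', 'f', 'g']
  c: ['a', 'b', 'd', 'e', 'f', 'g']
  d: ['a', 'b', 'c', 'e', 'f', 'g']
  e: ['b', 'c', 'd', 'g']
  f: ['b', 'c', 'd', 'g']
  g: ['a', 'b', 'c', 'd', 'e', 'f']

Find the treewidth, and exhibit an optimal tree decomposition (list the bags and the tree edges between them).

Each bag holds 5 vertices, so the decomposition has width 4, which upper-bounds the treewidth. For the lower bound, the 5 vertices {b, c, d, e, g} are pairwise adjacent, and any tree decomposition puts a clique entirely inside one bag — forcing width ≥ 4. Hence tw(G) = 4 exactly.

Treewidth 4.
One optimal decomposition is:
Bags: B1 = {a, b, c, d, g}  B2 = {b, c, d, e, g}  B3 = {b, c, d, f, g}
Tree: B1–B2, B1–B3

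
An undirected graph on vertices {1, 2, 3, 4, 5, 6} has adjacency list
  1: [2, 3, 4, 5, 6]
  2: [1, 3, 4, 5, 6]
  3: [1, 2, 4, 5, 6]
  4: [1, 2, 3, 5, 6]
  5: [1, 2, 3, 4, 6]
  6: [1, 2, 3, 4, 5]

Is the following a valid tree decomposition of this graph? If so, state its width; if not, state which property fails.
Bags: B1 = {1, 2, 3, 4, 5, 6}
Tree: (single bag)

Vertex coverage: the bags together contain {1, 2, 3, 4, 5, 6}, the full vertex set. Edge coverage: each edge of G has both endpoints in at least one bag. Running intersection: for every vertex, the bags containing it form a connected subtree. All three properties hold, so this is a valid tree decomposition of width max|bag| − 1 = 5, and hence tw(G) ≤ 5.

Yes; width 5.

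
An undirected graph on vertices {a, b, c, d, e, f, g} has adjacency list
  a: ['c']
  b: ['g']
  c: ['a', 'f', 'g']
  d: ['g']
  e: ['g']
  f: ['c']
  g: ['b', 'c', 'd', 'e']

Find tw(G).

A width-1 tree decomposition is:
Bags: B1 = {c, g}  B2 = {c, f}  B3 = {b, g}  B4 = {a, c}  B5 = {e, g}  B6 = {d, g}
Tree: B1–B2, B1–B3, B2–B4, B1–B5, B1–B6
Each bag holds 2 vertices, so the decomposition has width 1, which upper-bounds the treewidth. Since G has at least one edge (e.g. g–c), it is not an edgeless graph, so tw(G) ≥ 1. Hence tw(G) = 1 exactly.

1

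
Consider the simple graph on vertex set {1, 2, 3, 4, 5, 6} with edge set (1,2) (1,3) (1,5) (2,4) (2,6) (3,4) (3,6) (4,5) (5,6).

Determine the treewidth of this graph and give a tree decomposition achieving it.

Every bag has size at most 4, so the width is 4 − 1 = 3 and tw(G) ≤ 3. For the lower bound: the 4 vertex sets {2,6}, {4,5}, {1}, {3} are disjoint, each induces a connected subgraph, and every pair is joined by at least one edge of G. Contracting each set to a single vertex therefore yields K_{4} as a minor, and since treewidth is minor-monotone, tw(G) ≥ tw(K_{4}) = 3. Therefore the treewidth is 3.

Treewidth 3.
One optimal decomposition is:
Bags: B1 = {1, 2, 4, 6}  B2 = {1, 4, 5, 6}  B3 = {1, 3, 4, 6}
Tree: B1–B2, B2–B3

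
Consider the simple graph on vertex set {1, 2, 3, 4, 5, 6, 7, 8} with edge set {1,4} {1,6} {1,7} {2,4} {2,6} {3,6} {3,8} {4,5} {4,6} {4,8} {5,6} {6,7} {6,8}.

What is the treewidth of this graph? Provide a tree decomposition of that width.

Every bag has size at most 3, so the width is 3 − 1 = 2 and tw(G) ≤ 2. On the other hand G contains the 3-clique {3, 6, 8}. A clique must lie in a single bag of any decomposition, so no decomposition can have width below 2. Hence tw(G) = 2 exactly.

Treewidth 2.
One optimal decomposition is:
Bags: B1 = {4, 6, 8}  B2 = {2, 4, 6}  B3 = {1, 4, 6}  B4 = {4, 5, 6}  B5 = {1, 6, 7}  B6 = {3, 6, 8}
Tree: B1–B2, B1–B3, B1–B4, B3–B5, B1–B6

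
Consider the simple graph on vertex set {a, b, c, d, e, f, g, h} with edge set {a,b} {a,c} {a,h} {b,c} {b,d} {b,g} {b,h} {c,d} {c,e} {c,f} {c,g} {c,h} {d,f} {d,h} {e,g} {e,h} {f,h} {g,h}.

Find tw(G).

3

A width-3 tree decomposition is:
Bags: B1 = {a, b, c, h}  B2 = {b, c, g, h}  B3 = {c, e, g, h}  B4 = {b, c, d, h}  B5 = {c, d, f, h}
Tree: B1–B2, B2–B3, B1–B4, B4–B5
The largest bag has 4 vertices, giving width 3; this decomposition certifies tw(G) ≤ 3. On the other hand G contains the 4-clique {c, e, g, h}. A clique must lie in a single bag of any decomposition, so no decomposition can have width below 3. Hence tw(G) = 3 exactly.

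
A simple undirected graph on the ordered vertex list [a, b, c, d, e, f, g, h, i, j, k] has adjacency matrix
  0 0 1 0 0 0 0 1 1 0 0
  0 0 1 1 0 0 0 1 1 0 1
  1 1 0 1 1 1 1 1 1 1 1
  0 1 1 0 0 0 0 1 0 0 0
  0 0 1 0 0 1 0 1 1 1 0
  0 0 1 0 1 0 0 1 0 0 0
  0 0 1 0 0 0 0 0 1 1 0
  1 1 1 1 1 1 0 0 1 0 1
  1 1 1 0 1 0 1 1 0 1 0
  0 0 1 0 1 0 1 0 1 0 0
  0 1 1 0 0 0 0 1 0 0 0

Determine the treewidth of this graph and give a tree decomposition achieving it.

The largest bag has 4 vertices, giving width 3; this decomposition certifies tw(G) ≤ 3. For the lower bound, the 4 vertices {c, g, i, j} are pairwise adjacent, and any tree decomposition puts a clique entirely inside one bag — forcing width ≥ 3. Therefore the treewidth is 3.

Treewidth 3.
One optimal decomposition is:
Bags: B1 = {a, c, h, i}  B2 = {c, e, h, i}  B3 = {c, e, f, h}  B4 = {b, c, h, i}  B5 = {b, c, h, k}  B6 = {c, e, i, j}  B7 = {c, g, i, j}  B8 = {b, c, d, h}
Tree: B1–B2, B2–B3, B2–B4, B4–B5, B2–B6, B6–B7, B5–B8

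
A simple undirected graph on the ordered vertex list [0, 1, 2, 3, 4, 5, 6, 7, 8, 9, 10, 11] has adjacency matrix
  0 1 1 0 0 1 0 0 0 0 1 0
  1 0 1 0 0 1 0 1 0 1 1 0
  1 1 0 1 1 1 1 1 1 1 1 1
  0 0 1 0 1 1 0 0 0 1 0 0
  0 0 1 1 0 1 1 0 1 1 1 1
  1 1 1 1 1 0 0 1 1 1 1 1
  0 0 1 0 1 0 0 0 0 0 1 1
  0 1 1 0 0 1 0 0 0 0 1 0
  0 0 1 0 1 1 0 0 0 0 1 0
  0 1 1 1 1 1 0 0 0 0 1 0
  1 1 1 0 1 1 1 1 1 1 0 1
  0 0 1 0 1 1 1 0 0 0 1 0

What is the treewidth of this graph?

4

A width-4 tree decomposition is:
Bags: B1 = {2, 4, 5, 9, 10}  B2 = {2, 4, 5, 10, 11}  B3 = {1, 2, 5, 9, 10}  B4 = {1, 2, 5, 7, 10}  B5 = {2, 3, 4, 5, 9}  B6 = {2, 4, 6, 10, 11}  B7 = {0, 1, 2, 5, 10}  B8 = {2, 4, 5, 8, 10}
Tree: B1–B2, B1–B3, B3–B4, B1–B5, B2–B6, B4–B7, B2–B8
The largest bag has 5 vertices, giving width 4; this decomposition certifies tw(G) ≤ 4. For the lower bound, the 5 vertices {2, 4, 5, 8, 10} are pairwise adjacent, and any tree decomposition puts a clique entirely inside one bag — forcing width ≥ 4. Combining the bounds, tw(G) = 4.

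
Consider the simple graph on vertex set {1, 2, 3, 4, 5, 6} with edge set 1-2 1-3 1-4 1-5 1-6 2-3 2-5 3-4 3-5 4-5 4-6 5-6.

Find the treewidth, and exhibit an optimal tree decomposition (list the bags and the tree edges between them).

Treewidth 3.
One optimal decomposition is:
Bags: B1 = {1, 4, 5, 6}  B2 = {1, 3, 4, 5}  B3 = {1, 2, 3, 5}
Tree: B1–B2, B2–B3

The largest bag has 4 vertices, giving width 3; this decomposition certifies tw(G) ≤ 3. Conversely, {1, 2, 3, 5} is a clique of size 4, and the vertices of any clique must share a bag in every tree decomposition; so some bag has ≥ 4 vertices and tw(G) ≥ 3. The upper and lower bounds meet at 3, so that is the treewidth.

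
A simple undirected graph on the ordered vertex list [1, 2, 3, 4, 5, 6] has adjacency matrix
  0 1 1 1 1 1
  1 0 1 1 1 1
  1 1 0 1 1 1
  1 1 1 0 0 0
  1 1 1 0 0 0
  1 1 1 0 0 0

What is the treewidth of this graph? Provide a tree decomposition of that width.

Treewidth 3.
One optimal decomposition is:
Bags: B1 = {1, 2, 3, 4}  B2 = {1, 2, 3, 6}  B3 = {1, 2, 3, 5}
Tree: B1–B2, B2–B3

Every bag has size at most 4, so the width is 4 − 1 = 3 and tw(G) ≤ 3. For the lower bound, the 4 vertices {1, 2, 3, 4} are pairwise adjacent, and any tree decomposition puts a clique entirely inside one bag — forcing width ≥ 3. Hence tw(G) = 3 exactly.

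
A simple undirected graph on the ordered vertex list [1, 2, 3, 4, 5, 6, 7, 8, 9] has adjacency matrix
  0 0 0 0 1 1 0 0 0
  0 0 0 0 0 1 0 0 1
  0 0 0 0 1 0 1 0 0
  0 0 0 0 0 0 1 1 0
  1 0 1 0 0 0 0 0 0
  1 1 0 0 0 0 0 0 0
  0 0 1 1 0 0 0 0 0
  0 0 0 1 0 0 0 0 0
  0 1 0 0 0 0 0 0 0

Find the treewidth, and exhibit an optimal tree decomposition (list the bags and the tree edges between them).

The largest bag has 2 vertices, giving width 1; this decomposition certifies tw(G) ≤ 1. G has an edge, so its treewidth is at least 1. Hence tw(G) = 1 exactly.

Treewidth 1.
One optimal decomposition is:
Bags: B1 = {2, 9}  B2 = {2, 6}  B3 = {1, 6}  B4 = {1, 5}  B5 = {3, 5}  B6 = {3, 7}  B7 = {4, 7}  B8 = {4, 8}
Tree: B1–B2, B2–B3, B3–B4, B4–B5, B5–B6, B6–B7, B7–B8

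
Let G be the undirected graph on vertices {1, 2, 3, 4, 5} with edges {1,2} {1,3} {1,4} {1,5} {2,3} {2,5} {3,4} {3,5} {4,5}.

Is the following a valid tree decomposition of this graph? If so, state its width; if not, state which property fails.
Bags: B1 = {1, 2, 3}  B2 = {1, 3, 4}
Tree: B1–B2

No — vertex 5 appears in no bag.

A tree decomposition must satisfy three properties: every vertex lies in some bag; for every edge, both endpoints lie together in some bag; and for every vertex, the bags containing it form a connected subtree. Here vertex 5 appears in no bag, so the decomposition is invalid.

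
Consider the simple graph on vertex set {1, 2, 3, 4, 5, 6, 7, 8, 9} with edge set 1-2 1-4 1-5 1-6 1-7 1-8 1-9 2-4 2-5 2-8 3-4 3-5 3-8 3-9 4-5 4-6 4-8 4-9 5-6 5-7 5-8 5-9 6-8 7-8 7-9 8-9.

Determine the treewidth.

A width-4 tree decomposition is:
Bags: B1 = {1, 4, 5, 8, 9}  B2 = {1, 5, 7, 8, 9}  B3 = {3, 4, 5, 8, 9}  B4 = {1, 4, 5, 6, 8}  B5 = {1, 2, 4, 5, 8}
Tree: B1–B2, B1–B3, B1–B4, B1–B5
Each bag holds 5 vertices, so the decomposition has width 4, which upper-bounds the treewidth. For the lower bound, the 5 vertices {1, 4, 5, 8, 9} are pairwise adjacent, and any tree decomposition puts a clique entirely inside one bag — forcing width ≥ 4. Therefore the treewidth is 4.

4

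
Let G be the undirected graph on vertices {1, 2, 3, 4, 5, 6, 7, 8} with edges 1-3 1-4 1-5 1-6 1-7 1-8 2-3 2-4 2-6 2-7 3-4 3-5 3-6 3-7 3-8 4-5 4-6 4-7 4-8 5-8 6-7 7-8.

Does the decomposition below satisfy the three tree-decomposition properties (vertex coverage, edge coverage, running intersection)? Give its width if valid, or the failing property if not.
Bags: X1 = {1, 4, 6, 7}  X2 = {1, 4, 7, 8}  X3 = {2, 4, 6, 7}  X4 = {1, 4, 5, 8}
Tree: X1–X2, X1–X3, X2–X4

No — vertex 3 appears in no bag.

A tree decomposition must satisfy three properties: every vertex lies in some bag; for every edge, both endpoints lie together in some bag; and for every vertex, the bags containing it form a connected subtree. Here vertex 3 appears in no bag, so the decomposition is invalid.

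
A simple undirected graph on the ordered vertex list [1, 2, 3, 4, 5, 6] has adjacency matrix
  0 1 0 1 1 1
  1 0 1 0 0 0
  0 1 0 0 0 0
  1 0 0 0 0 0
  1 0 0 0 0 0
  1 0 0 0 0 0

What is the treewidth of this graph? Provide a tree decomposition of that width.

The largest bag has 2 vertices, giving width 1; this decomposition certifies tw(G) ≤ 1. Any graph with an edge has treewidth ≥ 1, and G has the edge 1–5. The upper and lower bounds meet at 1, so that is the treewidth.

Treewidth 1.
One optimal decomposition is:
Bags: B1 = {1, 5}  B2 = {1, 6}  B3 = {1, 2}  B4 = {2, 3}  B5 = {1, 4}
Tree: B1–B2, B2–B3, B3–B4, B1–B5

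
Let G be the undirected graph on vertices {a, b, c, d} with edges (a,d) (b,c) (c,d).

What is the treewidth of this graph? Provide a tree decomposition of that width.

Treewidth 1.
Bags: B1 = {b, c}  B2 = {c, d}  B3 = {a, d}
Tree: B1–B2, B2–B3

Every bag has size at most 2, so the width is 2 − 1 = 1 and tw(G) ≤ 1. Since G has at least one edge (e.g. b–c), it is not an edgeless graph, so tw(G) ≥ 1. Therefore the treewidth is 1.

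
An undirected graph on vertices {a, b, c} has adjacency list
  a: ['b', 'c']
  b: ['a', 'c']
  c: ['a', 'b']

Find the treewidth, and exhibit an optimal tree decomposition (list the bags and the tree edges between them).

Treewidth 2.
One such decomposition:
Bags: B1 = {a, b, c}
Tree: (single bag)

With just one bag of size 3, the width is 3 − 1 = 2, so tw(G) ≤ 2. For the lower bound, the 3 vertices {a, b, c} are pairwise adjacent, and any tree decomposition puts a clique entirely inside one bag — forcing width ≥ 2. The upper and lower bounds meet at 2, so that is the treewidth.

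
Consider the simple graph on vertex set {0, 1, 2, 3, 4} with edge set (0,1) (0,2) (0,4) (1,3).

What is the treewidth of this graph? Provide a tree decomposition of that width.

Treewidth 1.
One such decomposition:
Bags: B1 = {0, 1}  B2 = {0, 2}  B3 = {1, 3}  B4 = {0, 4}
Tree: B1–B2, B1–B3, B1–B4

Every bag has size at most 2, so the width is 2 − 1 = 1 and tw(G) ≤ 1. Since G has at least one edge (e.g. 0–1), it is not an edgeless graph, so tw(G) ≥ 1. The upper and lower bounds meet at 1, so that is the treewidth.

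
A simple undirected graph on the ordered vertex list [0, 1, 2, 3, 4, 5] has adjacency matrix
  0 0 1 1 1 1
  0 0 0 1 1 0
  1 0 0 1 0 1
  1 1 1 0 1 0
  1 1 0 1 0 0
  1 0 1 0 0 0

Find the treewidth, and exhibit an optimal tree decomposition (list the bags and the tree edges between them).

Treewidth 2.
One such decomposition:
Bags: B1 = {1, 3, 4}  B2 = {0, 3, 4}  B3 = {0, 2, 3}  B4 = {0, 2, 5}
Tree: B1–B2, B2–B3, B3–B4

Every bag has size at most 3, so the width is 3 − 1 = 2 and tw(G) ≤ 2. For the lower bound, the 3 vertices {0, 2, 3} are pairwise adjacent, and any tree decomposition puts a clique entirely inside one bag — forcing width ≥ 2. Therefore the treewidth is 2.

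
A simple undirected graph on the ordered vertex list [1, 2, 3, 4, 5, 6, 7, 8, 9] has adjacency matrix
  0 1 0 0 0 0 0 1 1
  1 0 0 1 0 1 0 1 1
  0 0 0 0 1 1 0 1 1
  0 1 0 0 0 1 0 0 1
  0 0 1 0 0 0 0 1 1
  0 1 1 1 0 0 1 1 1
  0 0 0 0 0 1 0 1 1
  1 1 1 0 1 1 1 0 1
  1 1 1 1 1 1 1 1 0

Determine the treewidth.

A width-3 tree decomposition is:
Bags: B1 = {3, 6, 8, 9}  B2 = {3, 5, 8, 9}  B3 = {2, 6, 8, 9}  B4 = {6, 7, 8, 9}  B5 = {1, 2, 8, 9}  B6 = {2, 4, 6, 9}
Tree: B1–B2, B1–B3, B1–B4, B3–B5, B3–B6
Each bag holds 4 vertices, so the decomposition has width 3, which upper-bounds the treewidth. For the lower bound, the 4 vertices {1, 2, 8, 9} are pairwise adjacent, and any tree decomposition puts a clique entirely inside one bag — forcing width ≥ 3. The upper and lower bounds meet at 3, so that is the treewidth.

3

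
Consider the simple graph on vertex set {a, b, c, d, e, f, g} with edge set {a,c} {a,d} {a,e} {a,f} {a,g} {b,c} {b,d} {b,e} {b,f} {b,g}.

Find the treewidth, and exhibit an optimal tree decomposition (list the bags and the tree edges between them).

Each bag holds 3 vertices, so the decomposition has width 2, which upper-bounds the treewidth. The edges b–f–a–c–b form a cycle, so G is not a tree and its treewidth is at least 2. Combining the bounds, tw(G) = 2.

Treewidth 2.
Bags: B1 = {a, b, f}  B2 = {a, b, c}  B3 = {a, b, e}  B4 = {a, b, d}  B5 = {a, b, g}
Tree: B1–B2, B2–B3, B3–B4, B4–B5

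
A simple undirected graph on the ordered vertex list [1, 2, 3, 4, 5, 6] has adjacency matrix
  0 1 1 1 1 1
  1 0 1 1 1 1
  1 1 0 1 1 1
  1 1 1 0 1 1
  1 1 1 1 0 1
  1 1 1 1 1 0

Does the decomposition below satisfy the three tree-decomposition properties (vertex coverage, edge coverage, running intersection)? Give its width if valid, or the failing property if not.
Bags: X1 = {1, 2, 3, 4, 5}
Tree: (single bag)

No — vertex 6 appears in no bag.

A tree decomposition must satisfy three properties: every vertex lies in some bag; for every edge, both endpoints lie together in some bag; and for every vertex, the bags containing it form a connected subtree. Here vertex 6 appears in no bag, so the decomposition is invalid.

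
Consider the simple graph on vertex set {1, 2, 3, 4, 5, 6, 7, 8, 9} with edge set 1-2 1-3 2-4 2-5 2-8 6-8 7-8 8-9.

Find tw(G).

1

A width-1 tree decomposition is:
Bags: B1 = {2, 5}  B2 = {2, 8}  B3 = {6, 8}  B4 = {7, 8}  B5 = {8, 9}  B6 = {1, 2}  B7 = {2, 4}  B8 = {1, 3}
Tree: B1–B2, B2–B3, B3–B4, B4–B5, B1–B6, B2–B7, B6–B8
Every bag has size at most 2, so the width is 2 − 1 = 1 and tw(G) ≤ 1. Since G has at least one edge (e.g. 5–2), it is not an edgeless graph, so tw(G) ≥ 1. Therefore the treewidth is 1.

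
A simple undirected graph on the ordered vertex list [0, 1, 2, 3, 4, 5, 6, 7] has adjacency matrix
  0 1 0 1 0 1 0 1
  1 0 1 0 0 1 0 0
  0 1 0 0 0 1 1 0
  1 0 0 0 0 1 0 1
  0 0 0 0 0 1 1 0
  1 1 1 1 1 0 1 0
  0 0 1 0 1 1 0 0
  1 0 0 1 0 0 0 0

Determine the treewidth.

A width-2 tree decomposition is:
Bags: B1 = {1, 2, 5}  B2 = {2, 5, 6}  B3 = {0, 1, 5}  B4 = {4, 5, 6}  B5 = {0, 3, 5}  B6 = {0, 3, 7}
Tree: B1–B2, B1–B3, B2–B4, B3–B5, B5–B6
The largest bag has 3 vertices, giving width 2; this decomposition certifies tw(G) ≤ 2. For the lower bound, the 3 vertices {0, 1, 5} are pairwise adjacent, and any tree decomposition puts a clique entirely inside one bag — forcing width ≥ 2. Hence tw(G) = 2 exactly.

2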